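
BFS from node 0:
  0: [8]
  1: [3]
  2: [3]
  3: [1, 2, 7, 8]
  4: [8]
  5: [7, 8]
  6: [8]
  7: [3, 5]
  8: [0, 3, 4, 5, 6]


Visit 0, enqueue [8]
Visit 8, enqueue [3, 4, 5, 6]
Visit 3, enqueue [1, 2, 7]
Visit 4, enqueue []
Visit 5, enqueue []
Visit 6, enqueue []
Visit 1, enqueue []
Visit 2, enqueue []
Visit 7, enqueue []

BFS order: [0, 8, 3, 4, 5, 6, 1, 2, 7]


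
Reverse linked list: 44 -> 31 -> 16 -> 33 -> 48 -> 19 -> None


Step 1: curr=44, set curr.next=prev(None) | reversed so far: 44
Step 2: curr=31, set curr.next=prev(44) | reversed so far: 31 -> 44
Step 3: curr=16, set curr.next=prev(31) | reversed so far: 16 -> 31 -> 44
Step 4: curr=33, set curr.next=prev(16) | reversed so far: 33 -> 16 -> 31 -> 44
Step 5: curr=48, set curr.next=prev(33) | reversed so far: 48 -> 33 -> 16 -> 31 -> 44
Step 6: curr=19, set curr.next=prev(48) | reversed so far: 19 -> 48 -> 33 -> 16 -> 31 -> 44

19 -> 48 -> 33 -> 16 -> 31 -> 44 -> None


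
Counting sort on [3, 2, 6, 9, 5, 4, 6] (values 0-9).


Input: [3, 2, 6, 9, 5, 4, 6]
Counts: [0, 0, 1, 1, 1, 1, 2, 0, 0, 1]

Sorted: [2, 3, 4, 5, 6, 6, 9]


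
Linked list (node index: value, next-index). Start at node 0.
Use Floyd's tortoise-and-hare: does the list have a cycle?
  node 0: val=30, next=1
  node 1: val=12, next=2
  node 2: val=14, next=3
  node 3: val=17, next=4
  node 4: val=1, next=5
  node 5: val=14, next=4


Floyd's tortoise (slow, +1) and hare (fast, +2):
  init: slow=0, fast=0
  step 1: slow=1, fast=2
  step 2: slow=2, fast=4
  step 3: slow=3, fast=4
  step 4: slow=4, fast=4
  slow == fast at node 4: cycle detected

Cycle: yes


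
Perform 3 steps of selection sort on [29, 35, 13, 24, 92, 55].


Initial: [29, 35, 13, 24, 92, 55]
Step 1: min=13 at 2
  Swap: [13, 35, 29, 24, 92, 55]
Step 2: min=24 at 3
  Swap: [13, 24, 29, 35, 92, 55]
Step 3: min=29 at 2
  Swap: [13, 24, 29, 35, 92, 55]

After 3 steps: [13, 24, 29, 35, 92, 55]


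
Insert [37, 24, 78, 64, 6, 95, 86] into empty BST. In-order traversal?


Insert 37: root
Insert 24: L from 37
Insert 78: R from 37
Insert 64: R from 37 -> L from 78
Insert 6: L from 37 -> L from 24
Insert 95: R from 37 -> R from 78
Insert 86: R from 37 -> R from 78 -> L from 95

In-order: [6, 24, 37, 64, 78, 86, 95]


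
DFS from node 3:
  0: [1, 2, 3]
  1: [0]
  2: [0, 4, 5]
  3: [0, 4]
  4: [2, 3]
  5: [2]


Visit 3, push [4, 0]
Visit 0, push [2, 1]
Visit 1, push []
Visit 2, push [5, 4]
Visit 4, push []
Visit 5, push []

DFS order: [3, 0, 1, 2, 4, 5]


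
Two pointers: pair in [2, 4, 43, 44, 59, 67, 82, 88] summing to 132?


lo=0(2)+hi=7(88)=90
lo=1(4)+hi=7(88)=92
lo=2(43)+hi=7(88)=131
lo=3(44)+hi=7(88)=132

Yes: 44+88=132


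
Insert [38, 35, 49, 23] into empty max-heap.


Insert 38: [38]
Insert 35: [38, 35]
Insert 49: [49, 35, 38]
Insert 23: [49, 35, 38, 23]

Final heap: [49, 35, 38, 23]


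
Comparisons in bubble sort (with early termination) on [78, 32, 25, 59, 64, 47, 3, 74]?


Algorithm: bubble sort (with early termination)
Input: [78, 32, 25, 59, 64, 47, 3, 74]
Sorted: [3, 25, 32, 47, 59, 64, 74, 78]

28


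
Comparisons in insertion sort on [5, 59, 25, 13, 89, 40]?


Algorithm: insertion sort
Input: [5, 59, 25, 13, 89, 40]
Sorted: [5, 13, 25, 40, 59, 89]

10


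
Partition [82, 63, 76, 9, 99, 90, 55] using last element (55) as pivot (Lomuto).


Pivot: 55
  9 <= 55: swap -> [9, 63, 76, 82, 99, 90, 55]
Place pivot at 1: [9, 55, 76, 82, 99, 90, 63]

Partitioned: [9, 55, 76, 82, 99, 90, 63]


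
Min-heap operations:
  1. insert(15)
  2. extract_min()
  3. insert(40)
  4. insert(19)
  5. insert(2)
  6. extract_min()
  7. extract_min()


insert(15) -> [15]
extract_min()->15, []
insert(40) -> [40]
insert(19) -> [19, 40]
insert(2) -> [2, 40, 19]
extract_min()->2, [19, 40]
extract_min()->19, [40]

Final heap: [40]


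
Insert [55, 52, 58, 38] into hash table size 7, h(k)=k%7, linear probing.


Insert 55: h=6 -> slot 6
Insert 52: h=3 -> slot 3
Insert 58: h=2 -> slot 2
Insert 38: h=3, 1 probes -> slot 4

Table: [None, None, 58, 52, 38, None, 55]


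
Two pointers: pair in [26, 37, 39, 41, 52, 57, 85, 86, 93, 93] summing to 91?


lo=0(26)+hi=9(93)=119
lo=0(26)+hi=8(93)=119
lo=0(26)+hi=7(86)=112
lo=0(26)+hi=6(85)=111
lo=0(26)+hi=5(57)=83
lo=1(37)+hi=5(57)=94
lo=1(37)+hi=4(52)=89
lo=2(39)+hi=4(52)=91

Yes: 39+52=91


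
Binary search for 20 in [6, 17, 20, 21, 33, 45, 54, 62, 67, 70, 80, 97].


Step 1: lo=0, hi=11, mid=5, val=45
Step 2: lo=0, hi=4, mid=2, val=20

Found at index 2


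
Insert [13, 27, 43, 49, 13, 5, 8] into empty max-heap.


Insert 13: [13]
Insert 27: [27, 13]
Insert 43: [43, 13, 27]
Insert 49: [49, 43, 27, 13]
Insert 13: [49, 43, 27, 13, 13]
Insert 5: [49, 43, 27, 13, 13, 5]
Insert 8: [49, 43, 27, 13, 13, 5, 8]

Final heap: [49, 43, 27, 13, 13, 5, 8]


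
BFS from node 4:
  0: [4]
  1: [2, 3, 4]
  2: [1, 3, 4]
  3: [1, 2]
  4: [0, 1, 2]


Visit 4, enqueue [0, 1, 2]
Visit 0, enqueue []
Visit 1, enqueue [3]
Visit 2, enqueue []
Visit 3, enqueue []

BFS order: [4, 0, 1, 2, 3]


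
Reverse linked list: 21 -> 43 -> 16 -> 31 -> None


Step 1: curr=21, set curr.next=prev(None) | reversed so far: 21
Step 2: curr=43, set curr.next=prev(21) | reversed so far: 43 -> 21
Step 3: curr=16, set curr.next=prev(43) | reversed so far: 16 -> 43 -> 21
Step 4: curr=31, set curr.next=prev(16) | reversed so far: 31 -> 16 -> 43 -> 21

31 -> 16 -> 43 -> 21 -> None


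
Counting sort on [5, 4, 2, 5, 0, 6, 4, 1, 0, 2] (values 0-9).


Input: [5, 4, 2, 5, 0, 6, 4, 1, 0, 2]
Counts: [2, 1, 2, 0, 2, 2, 1, 0, 0, 0]

Sorted: [0, 0, 1, 2, 2, 4, 4, 5, 5, 6]


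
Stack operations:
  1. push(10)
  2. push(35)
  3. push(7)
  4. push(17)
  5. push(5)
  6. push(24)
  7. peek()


push(10) -> [10]
push(35) -> [10, 35]
push(7) -> [10, 35, 7]
push(17) -> [10, 35, 7, 17]
push(5) -> [10, 35, 7, 17, 5]
push(24) -> [10, 35, 7, 17, 5, 24]
peek()->24

Final stack: [10, 35, 7, 17, 5, 24]


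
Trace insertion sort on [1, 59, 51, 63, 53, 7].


Initial: [1, 59, 51, 63, 53, 7]
Insert 59: [1, 59, 51, 63, 53, 7]
Insert 51: [1, 51, 59, 63, 53, 7]
Insert 63: [1, 51, 59, 63, 53, 7]
Insert 53: [1, 51, 53, 59, 63, 7]
Insert 7: [1, 7, 51, 53, 59, 63]

Sorted: [1, 7, 51, 53, 59, 63]


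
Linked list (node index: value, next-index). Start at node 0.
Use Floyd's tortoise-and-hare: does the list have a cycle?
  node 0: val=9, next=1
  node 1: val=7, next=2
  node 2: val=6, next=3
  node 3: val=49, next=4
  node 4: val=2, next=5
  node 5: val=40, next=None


Floyd's tortoise (slow, +1) and hare (fast, +2):
  init: slow=0, fast=0
  step 1: slow=1, fast=2
  step 2: slow=2, fast=4
  step 3: fast 4->5->None, no cycle

Cycle: no


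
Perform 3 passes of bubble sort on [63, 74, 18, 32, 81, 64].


Initial: [63, 74, 18, 32, 81, 64]
Pass 1: [63, 18, 32, 74, 64, 81] (3 swaps)
Pass 2: [18, 32, 63, 64, 74, 81] (3 swaps)
Pass 3: [18, 32, 63, 64, 74, 81] (0 swaps)

After 3 passes: [18, 32, 63, 64, 74, 81]


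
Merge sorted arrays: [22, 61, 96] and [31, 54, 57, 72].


Take 22 from A
Take 31 from B
Take 54 from B
Take 57 from B
Take 61 from A
Take 72 from B

Merged: [22, 31, 54, 57, 61, 72, 96]


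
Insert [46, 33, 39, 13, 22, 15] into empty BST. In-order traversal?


Insert 46: root
Insert 33: L from 46
Insert 39: L from 46 -> R from 33
Insert 13: L from 46 -> L from 33
Insert 22: L from 46 -> L from 33 -> R from 13
Insert 15: L from 46 -> L from 33 -> R from 13 -> L from 22

In-order: [13, 15, 22, 33, 39, 46]


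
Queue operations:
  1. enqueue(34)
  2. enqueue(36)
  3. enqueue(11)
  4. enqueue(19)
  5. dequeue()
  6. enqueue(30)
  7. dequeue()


enqueue(34) -> [34]
enqueue(36) -> [34, 36]
enqueue(11) -> [34, 36, 11]
enqueue(19) -> [34, 36, 11, 19]
dequeue()->34, [36, 11, 19]
enqueue(30) -> [36, 11, 19, 30]
dequeue()->36, [11, 19, 30]

Final queue: [11, 19, 30]


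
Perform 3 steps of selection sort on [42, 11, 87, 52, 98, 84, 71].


Initial: [42, 11, 87, 52, 98, 84, 71]
Step 1: min=11 at 1
  Swap: [11, 42, 87, 52, 98, 84, 71]
Step 2: min=42 at 1
  Swap: [11, 42, 87, 52, 98, 84, 71]
Step 3: min=52 at 3
  Swap: [11, 42, 52, 87, 98, 84, 71]

After 3 steps: [11, 42, 52, 87, 98, 84, 71]


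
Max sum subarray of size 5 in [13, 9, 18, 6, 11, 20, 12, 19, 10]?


[0:5]: 57
[1:6]: 64
[2:7]: 67
[3:8]: 68
[4:9]: 72

Max: 72 at [4:9]


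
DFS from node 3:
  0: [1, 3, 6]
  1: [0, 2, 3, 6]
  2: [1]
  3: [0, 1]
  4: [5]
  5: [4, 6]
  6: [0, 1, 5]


Visit 3, push [1, 0]
Visit 0, push [6, 1]
Visit 1, push [6, 2]
Visit 2, push []
Visit 6, push [5]
Visit 5, push [4]
Visit 4, push []

DFS order: [3, 0, 1, 2, 6, 5, 4]


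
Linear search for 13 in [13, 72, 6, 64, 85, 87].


i=0: 13==13 found!

Found at 0, 1 comps


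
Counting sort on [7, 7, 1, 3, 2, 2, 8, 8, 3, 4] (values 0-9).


Input: [7, 7, 1, 3, 2, 2, 8, 8, 3, 4]
Counts: [0, 1, 2, 2, 1, 0, 0, 2, 2, 0]

Sorted: [1, 2, 2, 3, 3, 4, 7, 7, 8, 8]


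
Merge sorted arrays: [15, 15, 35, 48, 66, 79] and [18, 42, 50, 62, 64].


Take 15 from A
Take 15 from A
Take 18 from B
Take 35 from A
Take 42 from B
Take 48 from A
Take 50 from B
Take 62 from B
Take 64 from B

Merged: [15, 15, 18, 35, 42, 48, 50, 62, 64, 66, 79]


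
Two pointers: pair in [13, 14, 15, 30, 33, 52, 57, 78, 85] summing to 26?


lo=0(13)+hi=8(85)=98
lo=0(13)+hi=7(78)=91
lo=0(13)+hi=6(57)=70
lo=0(13)+hi=5(52)=65
lo=0(13)+hi=4(33)=46
lo=0(13)+hi=3(30)=43
lo=0(13)+hi=2(15)=28
lo=0(13)+hi=1(14)=27

No pair found


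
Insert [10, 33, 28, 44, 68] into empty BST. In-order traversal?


Insert 10: root
Insert 33: R from 10
Insert 28: R from 10 -> L from 33
Insert 44: R from 10 -> R from 33
Insert 68: R from 10 -> R from 33 -> R from 44

In-order: [10, 28, 33, 44, 68]


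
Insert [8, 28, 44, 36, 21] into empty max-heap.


Insert 8: [8]
Insert 28: [28, 8]
Insert 44: [44, 8, 28]
Insert 36: [44, 36, 28, 8]
Insert 21: [44, 36, 28, 8, 21]

Final heap: [44, 36, 28, 8, 21]


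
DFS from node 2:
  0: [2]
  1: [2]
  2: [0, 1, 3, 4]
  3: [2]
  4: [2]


Visit 2, push [4, 3, 1, 0]
Visit 0, push []
Visit 1, push []
Visit 3, push []
Visit 4, push []

DFS order: [2, 0, 1, 3, 4]


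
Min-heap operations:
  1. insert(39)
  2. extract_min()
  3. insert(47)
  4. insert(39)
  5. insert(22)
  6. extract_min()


insert(39) -> [39]
extract_min()->39, []
insert(47) -> [47]
insert(39) -> [39, 47]
insert(22) -> [22, 47, 39]
extract_min()->22, [39, 47]

Final heap: [39, 47]


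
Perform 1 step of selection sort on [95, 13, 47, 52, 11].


Initial: [95, 13, 47, 52, 11]
Step 1: min=11 at 4
  Swap: [11, 13, 47, 52, 95]

After 1 step: [11, 13, 47, 52, 95]


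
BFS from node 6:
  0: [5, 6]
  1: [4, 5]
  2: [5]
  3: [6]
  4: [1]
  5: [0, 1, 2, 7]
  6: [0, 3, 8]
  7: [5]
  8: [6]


Visit 6, enqueue [0, 3, 8]
Visit 0, enqueue [5]
Visit 3, enqueue []
Visit 8, enqueue []
Visit 5, enqueue [1, 2, 7]
Visit 1, enqueue [4]
Visit 2, enqueue []
Visit 7, enqueue []
Visit 4, enqueue []

BFS order: [6, 0, 3, 8, 5, 1, 2, 7, 4]


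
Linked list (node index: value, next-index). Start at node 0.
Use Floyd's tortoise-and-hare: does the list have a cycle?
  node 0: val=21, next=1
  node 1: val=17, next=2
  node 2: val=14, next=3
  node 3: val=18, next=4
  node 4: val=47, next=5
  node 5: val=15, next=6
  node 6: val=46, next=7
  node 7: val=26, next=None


Floyd's tortoise (slow, +1) and hare (fast, +2):
  init: slow=0, fast=0
  step 1: slow=1, fast=2
  step 2: slow=2, fast=4
  step 3: slow=3, fast=6
  step 4: fast 6->7->None, no cycle

Cycle: no


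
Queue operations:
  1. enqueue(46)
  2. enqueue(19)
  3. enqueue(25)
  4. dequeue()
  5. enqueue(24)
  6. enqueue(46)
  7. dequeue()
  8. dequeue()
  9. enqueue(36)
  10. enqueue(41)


enqueue(46) -> [46]
enqueue(19) -> [46, 19]
enqueue(25) -> [46, 19, 25]
dequeue()->46, [19, 25]
enqueue(24) -> [19, 25, 24]
enqueue(46) -> [19, 25, 24, 46]
dequeue()->19, [25, 24, 46]
dequeue()->25, [24, 46]
enqueue(36) -> [24, 46, 36]
enqueue(41) -> [24, 46, 36, 41]

Final queue: [24, 46, 36, 41]


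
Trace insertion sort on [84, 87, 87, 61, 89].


Initial: [84, 87, 87, 61, 89]
Insert 87: [84, 87, 87, 61, 89]
Insert 87: [84, 87, 87, 61, 89]
Insert 61: [61, 84, 87, 87, 89]
Insert 89: [61, 84, 87, 87, 89]

Sorted: [61, 84, 87, 87, 89]


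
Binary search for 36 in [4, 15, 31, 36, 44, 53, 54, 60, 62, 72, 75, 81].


Step 1: lo=0, hi=11, mid=5, val=53
Step 2: lo=0, hi=4, mid=2, val=31
Step 3: lo=3, hi=4, mid=3, val=36

Found at index 3


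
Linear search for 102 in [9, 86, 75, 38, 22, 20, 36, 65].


i=0: 9!=102
i=1: 86!=102
i=2: 75!=102
i=3: 38!=102
i=4: 22!=102
i=5: 20!=102
i=6: 36!=102
i=7: 65!=102

Not found, 8 comps


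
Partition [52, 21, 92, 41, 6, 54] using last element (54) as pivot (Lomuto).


Pivot: 54
  52 <= 54: advance i (no swap)
  21 <= 54: advance i (no swap)
  41 <= 54: swap -> [52, 21, 41, 92, 6, 54]
  6 <= 54: swap -> [52, 21, 41, 6, 92, 54]
Place pivot at 4: [52, 21, 41, 6, 54, 92]

Partitioned: [52, 21, 41, 6, 54, 92]


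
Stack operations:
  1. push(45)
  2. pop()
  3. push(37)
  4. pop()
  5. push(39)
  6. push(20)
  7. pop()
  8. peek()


push(45) -> [45]
pop()->45, []
push(37) -> [37]
pop()->37, []
push(39) -> [39]
push(20) -> [39, 20]
pop()->20, [39]
peek()->39

Final stack: [39]


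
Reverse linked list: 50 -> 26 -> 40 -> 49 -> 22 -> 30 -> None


Step 1: curr=50, set curr.next=prev(None) | reversed so far: 50
Step 2: curr=26, set curr.next=prev(50) | reversed so far: 26 -> 50
Step 3: curr=40, set curr.next=prev(26) | reversed so far: 40 -> 26 -> 50
Step 4: curr=49, set curr.next=prev(40) | reversed so far: 49 -> 40 -> 26 -> 50
Step 5: curr=22, set curr.next=prev(49) | reversed so far: 22 -> 49 -> 40 -> 26 -> 50
Step 6: curr=30, set curr.next=prev(22) | reversed so far: 30 -> 22 -> 49 -> 40 -> 26 -> 50

30 -> 22 -> 49 -> 40 -> 26 -> 50 -> None


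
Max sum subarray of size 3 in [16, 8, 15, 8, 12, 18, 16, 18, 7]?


[0:3]: 39
[1:4]: 31
[2:5]: 35
[3:6]: 38
[4:7]: 46
[5:8]: 52
[6:9]: 41

Max: 52 at [5:8]


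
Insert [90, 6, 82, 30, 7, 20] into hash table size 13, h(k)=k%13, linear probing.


Insert 90: h=12 -> slot 12
Insert 6: h=6 -> slot 6
Insert 82: h=4 -> slot 4
Insert 30: h=4, 1 probes -> slot 5
Insert 7: h=7 -> slot 7
Insert 20: h=7, 1 probes -> slot 8

Table: [None, None, None, None, 82, 30, 6, 7, 20, None, None, None, 90]


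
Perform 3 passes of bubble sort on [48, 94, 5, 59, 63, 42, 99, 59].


Initial: [48, 94, 5, 59, 63, 42, 99, 59]
Pass 1: [48, 5, 59, 63, 42, 94, 59, 99] (5 swaps)
Pass 2: [5, 48, 59, 42, 63, 59, 94, 99] (3 swaps)
Pass 3: [5, 48, 42, 59, 59, 63, 94, 99] (2 swaps)

After 3 passes: [5, 48, 42, 59, 59, 63, 94, 99]


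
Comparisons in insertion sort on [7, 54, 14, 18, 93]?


Algorithm: insertion sort
Input: [7, 54, 14, 18, 93]
Sorted: [7, 14, 18, 54, 93]

6


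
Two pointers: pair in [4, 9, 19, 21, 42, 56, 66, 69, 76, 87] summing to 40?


lo=0(4)+hi=9(87)=91
lo=0(4)+hi=8(76)=80
lo=0(4)+hi=7(69)=73
lo=0(4)+hi=6(66)=70
lo=0(4)+hi=5(56)=60
lo=0(4)+hi=4(42)=46
lo=0(4)+hi=3(21)=25
lo=1(9)+hi=3(21)=30
lo=2(19)+hi=3(21)=40

Yes: 19+21=40


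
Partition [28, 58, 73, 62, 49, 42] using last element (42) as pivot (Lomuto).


Pivot: 42
  28 <= 42: advance i (no swap)
Place pivot at 1: [28, 42, 73, 62, 49, 58]

Partitioned: [28, 42, 73, 62, 49, 58]


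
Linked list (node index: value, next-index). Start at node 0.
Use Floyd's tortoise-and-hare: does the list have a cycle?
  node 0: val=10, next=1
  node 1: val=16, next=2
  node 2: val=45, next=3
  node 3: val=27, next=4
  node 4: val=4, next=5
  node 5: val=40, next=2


Floyd's tortoise (slow, +1) and hare (fast, +2):
  init: slow=0, fast=0
  step 1: slow=1, fast=2
  step 2: slow=2, fast=4
  step 3: slow=3, fast=2
  step 4: slow=4, fast=4
  slow == fast at node 4: cycle detected

Cycle: yes


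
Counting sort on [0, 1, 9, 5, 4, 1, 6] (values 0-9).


Input: [0, 1, 9, 5, 4, 1, 6]
Counts: [1, 2, 0, 0, 1, 1, 1, 0, 0, 1]

Sorted: [0, 1, 1, 4, 5, 6, 9]


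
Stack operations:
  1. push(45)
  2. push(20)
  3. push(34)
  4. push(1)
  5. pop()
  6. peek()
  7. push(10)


push(45) -> [45]
push(20) -> [45, 20]
push(34) -> [45, 20, 34]
push(1) -> [45, 20, 34, 1]
pop()->1, [45, 20, 34]
peek()->34
push(10) -> [45, 20, 34, 10]

Final stack: [45, 20, 34, 10]


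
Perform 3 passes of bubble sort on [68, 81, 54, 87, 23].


Initial: [68, 81, 54, 87, 23]
Pass 1: [68, 54, 81, 23, 87] (2 swaps)
Pass 2: [54, 68, 23, 81, 87] (2 swaps)
Pass 3: [54, 23, 68, 81, 87] (1 swaps)

After 3 passes: [54, 23, 68, 81, 87]


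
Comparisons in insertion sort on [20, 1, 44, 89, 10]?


Algorithm: insertion sort
Input: [20, 1, 44, 89, 10]
Sorted: [1, 10, 20, 44, 89]

7


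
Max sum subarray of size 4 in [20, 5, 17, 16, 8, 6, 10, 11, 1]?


[0:4]: 58
[1:5]: 46
[2:6]: 47
[3:7]: 40
[4:8]: 35
[5:9]: 28

Max: 58 at [0:4]


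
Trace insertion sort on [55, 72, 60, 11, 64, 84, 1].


Initial: [55, 72, 60, 11, 64, 84, 1]
Insert 72: [55, 72, 60, 11, 64, 84, 1]
Insert 60: [55, 60, 72, 11, 64, 84, 1]
Insert 11: [11, 55, 60, 72, 64, 84, 1]
Insert 64: [11, 55, 60, 64, 72, 84, 1]
Insert 84: [11, 55, 60, 64, 72, 84, 1]
Insert 1: [1, 11, 55, 60, 64, 72, 84]

Sorted: [1, 11, 55, 60, 64, 72, 84]


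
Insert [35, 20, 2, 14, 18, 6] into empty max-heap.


Insert 35: [35]
Insert 20: [35, 20]
Insert 2: [35, 20, 2]
Insert 14: [35, 20, 2, 14]
Insert 18: [35, 20, 2, 14, 18]
Insert 6: [35, 20, 6, 14, 18, 2]

Final heap: [35, 20, 6, 14, 18, 2]


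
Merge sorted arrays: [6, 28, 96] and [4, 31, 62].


Take 4 from B
Take 6 from A
Take 28 from A
Take 31 from B
Take 62 from B

Merged: [4, 6, 28, 31, 62, 96]


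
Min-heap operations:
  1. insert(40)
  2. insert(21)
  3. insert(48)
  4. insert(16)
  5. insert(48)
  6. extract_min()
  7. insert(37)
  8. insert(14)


insert(40) -> [40]
insert(21) -> [21, 40]
insert(48) -> [21, 40, 48]
insert(16) -> [16, 21, 48, 40]
insert(48) -> [16, 21, 48, 40, 48]
extract_min()->16, [21, 40, 48, 48]
insert(37) -> [21, 37, 48, 48, 40]
insert(14) -> [14, 37, 21, 48, 40, 48]

Final heap: [14, 37, 21, 48, 40, 48]


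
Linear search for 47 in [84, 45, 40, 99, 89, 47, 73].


i=0: 84!=47
i=1: 45!=47
i=2: 40!=47
i=3: 99!=47
i=4: 89!=47
i=5: 47==47 found!

Found at 5, 6 comps


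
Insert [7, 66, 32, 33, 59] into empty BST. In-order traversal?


Insert 7: root
Insert 66: R from 7
Insert 32: R from 7 -> L from 66
Insert 33: R from 7 -> L from 66 -> R from 32
Insert 59: R from 7 -> L from 66 -> R from 32 -> R from 33

In-order: [7, 32, 33, 59, 66]


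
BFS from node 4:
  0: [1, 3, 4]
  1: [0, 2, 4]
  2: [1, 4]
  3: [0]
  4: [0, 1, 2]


Visit 4, enqueue [0, 1, 2]
Visit 0, enqueue [3]
Visit 1, enqueue []
Visit 2, enqueue []
Visit 3, enqueue []

BFS order: [4, 0, 1, 2, 3]


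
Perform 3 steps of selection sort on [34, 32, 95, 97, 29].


Initial: [34, 32, 95, 97, 29]
Step 1: min=29 at 4
  Swap: [29, 32, 95, 97, 34]
Step 2: min=32 at 1
  Swap: [29, 32, 95, 97, 34]
Step 3: min=34 at 4
  Swap: [29, 32, 34, 97, 95]

After 3 steps: [29, 32, 34, 97, 95]


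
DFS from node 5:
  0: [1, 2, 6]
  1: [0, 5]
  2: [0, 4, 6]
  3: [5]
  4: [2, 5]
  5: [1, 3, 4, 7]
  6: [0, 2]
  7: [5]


Visit 5, push [7, 4, 3, 1]
Visit 1, push [0]
Visit 0, push [6, 2]
Visit 2, push [6, 4]
Visit 4, push []
Visit 6, push []
Visit 3, push []
Visit 7, push []

DFS order: [5, 1, 0, 2, 4, 6, 3, 7]


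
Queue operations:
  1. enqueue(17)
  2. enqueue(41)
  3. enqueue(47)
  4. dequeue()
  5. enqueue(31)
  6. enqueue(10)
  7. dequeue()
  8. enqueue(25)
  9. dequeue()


enqueue(17) -> [17]
enqueue(41) -> [17, 41]
enqueue(47) -> [17, 41, 47]
dequeue()->17, [41, 47]
enqueue(31) -> [41, 47, 31]
enqueue(10) -> [41, 47, 31, 10]
dequeue()->41, [47, 31, 10]
enqueue(25) -> [47, 31, 10, 25]
dequeue()->47, [31, 10, 25]

Final queue: [31, 10, 25]


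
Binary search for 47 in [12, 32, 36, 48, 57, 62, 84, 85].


Step 1: lo=0, hi=7, mid=3, val=48
Step 2: lo=0, hi=2, mid=1, val=32
Step 3: lo=2, hi=2, mid=2, val=36

Not found


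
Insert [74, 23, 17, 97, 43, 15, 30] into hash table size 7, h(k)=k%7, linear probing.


Insert 74: h=4 -> slot 4
Insert 23: h=2 -> slot 2
Insert 17: h=3 -> slot 3
Insert 97: h=6 -> slot 6
Insert 43: h=1 -> slot 1
Insert 15: h=1, 4 probes -> slot 5
Insert 30: h=2, 5 probes -> slot 0

Table: [30, 43, 23, 17, 74, 15, 97]


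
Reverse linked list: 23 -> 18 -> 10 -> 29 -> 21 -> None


Step 1: curr=23, set curr.next=prev(None) | reversed so far: 23
Step 2: curr=18, set curr.next=prev(23) | reversed so far: 18 -> 23
Step 3: curr=10, set curr.next=prev(18) | reversed so far: 10 -> 18 -> 23
Step 4: curr=29, set curr.next=prev(10) | reversed so far: 29 -> 10 -> 18 -> 23
Step 5: curr=21, set curr.next=prev(29) | reversed so far: 21 -> 29 -> 10 -> 18 -> 23

21 -> 29 -> 10 -> 18 -> 23 -> None


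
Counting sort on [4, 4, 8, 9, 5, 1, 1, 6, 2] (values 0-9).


Input: [4, 4, 8, 9, 5, 1, 1, 6, 2]
Counts: [0, 2, 1, 0, 2, 1, 1, 0, 1, 1]

Sorted: [1, 1, 2, 4, 4, 5, 6, 8, 9]


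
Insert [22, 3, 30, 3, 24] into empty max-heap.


Insert 22: [22]
Insert 3: [22, 3]
Insert 30: [30, 3, 22]
Insert 3: [30, 3, 22, 3]
Insert 24: [30, 24, 22, 3, 3]

Final heap: [30, 24, 22, 3, 3]


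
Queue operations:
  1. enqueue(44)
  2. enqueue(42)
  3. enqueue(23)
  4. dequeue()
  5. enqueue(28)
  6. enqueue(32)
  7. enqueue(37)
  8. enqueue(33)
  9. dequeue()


enqueue(44) -> [44]
enqueue(42) -> [44, 42]
enqueue(23) -> [44, 42, 23]
dequeue()->44, [42, 23]
enqueue(28) -> [42, 23, 28]
enqueue(32) -> [42, 23, 28, 32]
enqueue(37) -> [42, 23, 28, 32, 37]
enqueue(33) -> [42, 23, 28, 32, 37, 33]
dequeue()->42, [23, 28, 32, 37, 33]

Final queue: [23, 28, 32, 37, 33]


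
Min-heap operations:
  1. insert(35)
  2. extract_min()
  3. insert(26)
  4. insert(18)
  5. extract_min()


insert(35) -> [35]
extract_min()->35, []
insert(26) -> [26]
insert(18) -> [18, 26]
extract_min()->18, [26]

Final heap: [26]


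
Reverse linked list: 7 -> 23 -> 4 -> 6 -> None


Step 1: curr=7, set curr.next=prev(None) | reversed so far: 7
Step 2: curr=23, set curr.next=prev(7) | reversed so far: 23 -> 7
Step 3: curr=4, set curr.next=prev(23) | reversed so far: 4 -> 23 -> 7
Step 4: curr=6, set curr.next=prev(4) | reversed so far: 6 -> 4 -> 23 -> 7

6 -> 4 -> 23 -> 7 -> None


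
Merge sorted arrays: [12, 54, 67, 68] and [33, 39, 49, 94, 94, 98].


Take 12 from A
Take 33 from B
Take 39 from B
Take 49 from B
Take 54 from A
Take 67 from A
Take 68 from A

Merged: [12, 33, 39, 49, 54, 67, 68, 94, 94, 98]


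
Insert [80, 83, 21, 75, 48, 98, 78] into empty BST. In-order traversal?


Insert 80: root
Insert 83: R from 80
Insert 21: L from 80
Insert 75: L from 80 -> R from 21
Insert 48: L from 80 -> R from 21 -> L from 75
Insert 98: R from 80 -> R from 83
Insert 78: L from 80 -> R from 21 -> R from 75

In-order: [21, 48, 75, 78, 80, 83, 98]


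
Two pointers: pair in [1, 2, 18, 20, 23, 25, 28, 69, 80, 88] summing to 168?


lo=0(1)+hi=9(88)=89
lo=1(2)+hi=9(88)=90
lo=2(18)+hi=9(88)=106
lo=3(20)+hi=9(88)=108
lo=4(23)+hi=9(88)=111
lo=5(25)+hi=9(88)=113
lo=6(28)+hi=9(88)=116
lo=7(69)+hi=9(88)=157
lo=8(80)+hi=9(88)=168

Yes: 80+88=168


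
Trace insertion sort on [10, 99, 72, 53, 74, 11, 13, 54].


Initial: [10, 99, 72, 53, 74, 11, 13, 54]
Insert 99: [10, 99, 72, 53, 74, 11, 13, 54]
Insert 72: [10, 72, 99, 53, 74, 11, 13, 54]
Insert 53: [10, 53, 72, 99, 74, 11, 13, 54]
Insert 74: [10, 53, 72, 74, 99, 11, 13, 54]
Insert 11: [10, 11, 53, 72, 74, 99, 13, 54]
Insert 13: [10, 11, 13, 53, 72, 74, 99, 54]
Insert 54: [10, 11, 13, 53, 54, 72, 74, 99]

Sorted: [10, 11, 13, 53, 54, 72, 74, 99]


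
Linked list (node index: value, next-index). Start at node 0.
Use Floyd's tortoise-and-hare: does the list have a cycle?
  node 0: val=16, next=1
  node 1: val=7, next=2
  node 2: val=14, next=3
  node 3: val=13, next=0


Floyd's tortoise (slow, +1) and hare (fast, +2):
  init: slow=0, fast=0
  step 1: slow=1, fast=2
  step 2: slow=2, fast=0
  step 3: slow=3, fast=2
  step 4: slow=0, fast=0
  slow == fast at node 0: cycle detected

Cycle: yes


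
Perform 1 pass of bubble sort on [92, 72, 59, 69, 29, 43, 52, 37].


Initial: [92, 72, 59, 69, 29, 43, 52, 37]
Pass 1: [72, 59, 69, 29, 43, 52, 37, 92] (7 swaps)

After 1 pass: [72, 59, 69, 29, 43, 52, 37, 92]


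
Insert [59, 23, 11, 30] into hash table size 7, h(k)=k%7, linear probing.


Insert 59: h=3 -> slot 3
Insert 23: h=2 -> slot 2
Insert 11: h=4 -> slot 4
Insert 30: h=2, 3 probes -> slot 5

Table: [None, None, 23, 59, 11, 30, None]


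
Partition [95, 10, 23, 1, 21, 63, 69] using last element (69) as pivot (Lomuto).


Pivot: 69
  10 <= 69: swap -> [10, 95, 23, 1, 21, 63, 69]
  23 <= 69: swap -> [10, 23, 95, 1, 21, 63, 69]
  1 <= 69: swap -> [10, 23, 1, 95, 21, 63, 69]
  21 <= 69: swap -> [10, 23, 1, 21, 95, 63, 69]
  63 <= 69: swap -> [10, 23, 1, 21, 63, 95, 69]
Place pivot at 5: [10, 23, 1, 21, 63, 69, 95]

Partitioned: [10, 23, 1, 21, 63, 69, 95]


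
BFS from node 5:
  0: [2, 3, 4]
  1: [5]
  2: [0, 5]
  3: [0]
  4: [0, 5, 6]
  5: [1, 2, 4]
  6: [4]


Visit 5, enqueue [1, 2, 4]
Visit 1, enqueue []
Visit 2, enqueue [0]
Visit 4, enqueue [6]
Visit 0, enqueue [3]
Visit 6, enqueue []
Visit 3, enqueue []

BFS order: [5, 1, 2, 4, 0, 6, 3]


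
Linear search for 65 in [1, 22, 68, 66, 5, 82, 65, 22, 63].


i=0: 1!=65
i=1: 22!=65
i=2: 68!=65
i=3: 66!=65
i=4: 5!=65
i=5: 82!=65
i=6: 65==65 found!

Found at 6, 7 comps


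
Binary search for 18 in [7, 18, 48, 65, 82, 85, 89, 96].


Step 1: lo=0, hi=7, mid=3, val=65
Step 2: lo=0, hi=2, mid=1, val=18

Found at index 1


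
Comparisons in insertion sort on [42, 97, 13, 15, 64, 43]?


Algorithm: insertion sort
Input: [42, 97, 13, 15, 64, 43]
Sorted: [13, 15, 42, 43, 64, 97]

11


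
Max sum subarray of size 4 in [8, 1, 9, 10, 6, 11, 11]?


[0:4]: 28
[1:5]: 26
[2:6]: 36
[3:7]: 38

Max: 38 at [3:7]


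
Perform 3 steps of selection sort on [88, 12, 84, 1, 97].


Initial: [88, 12, 84, 1, 97]
Step 1: min=1 at 3
  Swap: [1, 12, 84, 88, 97]
Step 2: min=12 at 1
  Swap: [1, 12, 84, 88, 97]
Step 3: min=84 at 2
  Swap: [1, 12, 84, 88, 97]

After 3 steps: [1, 12, 84, 88, 97]


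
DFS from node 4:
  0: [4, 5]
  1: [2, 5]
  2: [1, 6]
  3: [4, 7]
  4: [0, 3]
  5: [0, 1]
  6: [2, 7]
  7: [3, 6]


Visit 4, push [3, 0]
Visit 0, push [5]
Visit 5, push [1]
Visit 1, push [2]
Visit 2, push [6]
Visit 6, push [7]
Visit 7, push [3]
Visit 3, push []

DFS order: [4, 0, 5, 1, 2, 6, 7, 3]


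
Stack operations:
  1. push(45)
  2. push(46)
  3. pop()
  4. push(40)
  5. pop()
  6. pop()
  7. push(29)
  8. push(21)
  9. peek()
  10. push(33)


push(45) -> [45]
push(46) -> [45, 46]
pop()->46, [45]
push(40) -> [45, 40]
pop()->40, [45]
pop()->45, []
push(29) -> [29]
push(21) -> [29, 21]
peek()->21
push(33) -> [29, 21, 33]

Final stack: [29, 21, 33]


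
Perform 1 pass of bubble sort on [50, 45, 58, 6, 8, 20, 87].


Initial: [50, 45, 58, 6, 8, 20, 87]
Pass 1: [45, 50, 6, 8, 20, 58, 87] (4 swaps)

After 1 pass: [45, 50, 6, 8, 20, 58, 87]


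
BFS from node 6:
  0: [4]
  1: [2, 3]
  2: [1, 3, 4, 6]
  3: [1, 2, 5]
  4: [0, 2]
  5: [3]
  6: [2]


Visit 6, enqueue [2]
Visit 2, enqueue [1, 3, 4]
Visit 1, enqueue []
Visit 3, enqueue [5]
Visit 4, enqueue [0]
Visit 5, enqueue []
Visit 0, enqueue []

BFS order: [6, 2, 1, 3, 4, 5, 0]


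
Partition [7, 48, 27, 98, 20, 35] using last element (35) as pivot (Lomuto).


Pivot: 35
  7 <= 35: advance i (no swap)
  27 <= 35: swap -> [7, 27, 48, 98, 20, 35]
  20 <= 35: swap -> [7, 27, 20, 98, 48, 35]
Place pivot at 3: [7, 27, 20, 35, 48, 98]

Partitioned: [7, 27, 20, 35, 48, 98]


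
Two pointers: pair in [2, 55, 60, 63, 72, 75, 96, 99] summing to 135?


lo=0(2)+hi=7(99)=101
lo=1(55)+hi=7(99)=154
lo=1(55)+hi=6(96)=151
lo=1(55)+hi=5(75)=130
lo=2(60)+hi=5(75)=135

Yes: 60+75=135


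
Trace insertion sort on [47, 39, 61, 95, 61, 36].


Initial: [47, 39, 61, 95, 61, 36]
Insert 39: [39, 47, 61, 95, 61, 36]
Insert 61: [39, 47, 61, 95, 61, 36]
Insert 95: [39, 47, 61, 95, 61, 36]
Insert 61: [39, 47, 61, 61, 95, 36]
Insert 36: [36, 39, 47, 61, 61, 95]

Sorted: [36, 39, 47, 61, 61, 95]


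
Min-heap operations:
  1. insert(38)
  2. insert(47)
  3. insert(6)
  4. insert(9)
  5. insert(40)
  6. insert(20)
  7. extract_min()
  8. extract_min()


insert(38) -> [38]
insert(47) -> [38, 47]
insert(6) -> [6, 47, 38]
insert(9) -> [6, 9, 38, 47]
insert(40) -> [6, 9, 38, 47, 40]
insert(20) -> [6, 9, 20, 47, 40, 38]
extract_min()->6, [9, 38, 20, 47, 40]
extract_min()->9, [20, 38, 40, 47]

Final heap: [20, 38, 40, 47]


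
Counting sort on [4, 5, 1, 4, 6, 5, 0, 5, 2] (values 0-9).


Input: [4, 5, 1, 4, 6, 5, 0, 5, 2]
Counts: [1, 1, 1, 0, 2, 3, 1, 0, 0, 0]

Sorted: [0, 1, 2, 4, 4, 5, 5, 5, 6]


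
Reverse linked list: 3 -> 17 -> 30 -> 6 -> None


Step 1: curr=3, set curr.next=prev(None) | reversed so far: 3
Step 2: curr=17, set curr.next=prev(3) | reversed so far: 17 -> 3
Step 3: curr=30, set curr.next=prev(17) | reversed so far: 30 -> 17 -> 3
Step 4: curr=6, set curr.next=prev(30) | reversed so far: 6 -> 30 -> 17 -> 3

6 -> 30 -> 17 -> 3 -> None


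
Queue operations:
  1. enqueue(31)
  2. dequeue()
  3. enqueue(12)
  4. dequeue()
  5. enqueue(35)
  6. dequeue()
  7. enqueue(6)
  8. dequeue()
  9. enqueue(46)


enqueue(31) -> [31]
dequeue()->31, []
enqueue(12) -> [12]
dequeue()->12, []
enqueue(35) -> [35]
dequeue()->35, []
enqueue(6) -> [6]
dequeue()->6, []
enqueue(46) -> [46]

Final queue: [46]


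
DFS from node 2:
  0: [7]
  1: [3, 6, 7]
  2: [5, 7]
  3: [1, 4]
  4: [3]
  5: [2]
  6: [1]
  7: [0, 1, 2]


Visit 2, push [7, 5]
Visit 5, push []
Visit 7, push [1, 0]
Visit 0, push []
Visit 1, push [6, 3]
Visit 3, push [4]
Visit 4, push []
Visit 6, push []

DFS order: [2, 5, 7, 0, 1, 3, 4, 6]


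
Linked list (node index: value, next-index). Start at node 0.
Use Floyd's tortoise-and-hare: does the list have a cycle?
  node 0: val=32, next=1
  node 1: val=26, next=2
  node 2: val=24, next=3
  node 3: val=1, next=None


Floyd's tortoise (slow, +1) and hare (fast, +2):
  init: slow=0, fast=0
  step 1: slow=1, fast=2
  step 2: fast 2->3->None, no cycle

Cycle: no


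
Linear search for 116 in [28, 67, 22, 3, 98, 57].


i=0: 28!=116
i=1: 67!=116
i=2: 22!=116
i=3: 3!=116
i=4: 98!=116
i=5: 57!=116

Not found, 6 comps


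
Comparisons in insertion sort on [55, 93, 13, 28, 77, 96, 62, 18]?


Algorithm: insertion sort
Input: [55, 93, 13, 28, 77, 96, 62, 18]
Sorted: [13, 18, 28, 55, 62, 77, 93, 96]

20


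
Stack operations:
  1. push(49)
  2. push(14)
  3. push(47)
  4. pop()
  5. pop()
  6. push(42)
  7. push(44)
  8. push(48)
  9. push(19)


push(49) -> [49]
push(14) -> [49, 14]
push(47) -> [49, 14, 47]
pop()->47, [49, 14]
pop()->14, [49]
push(42) -> [49, 42]
push(44) -> [49, 42, 44]
push(48) -> [49, 42, 44, 48]
push(19) -> [49, 42, 44, 48, 19]

Final stack: [49, 42, 44, 48, 19]


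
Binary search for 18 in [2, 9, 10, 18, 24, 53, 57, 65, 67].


Step 1: lo=0, hi=8, mid=4, val=24
Step 2: lo=0, hi=3, mid=1, val=9
Step 3: lo=2, hi=3, mid=2, val=10
Step 4: lo=3, hi=3, mid=3, val=18

Found at index 3


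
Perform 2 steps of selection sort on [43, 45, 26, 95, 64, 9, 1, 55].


Initial: [43, 45, 26, 95, 64, 9, 1, 55]
Step 1: min=1 at 6
  Swap: [1, 45, 26, 95, 64, 9, 43, 55]
Step 2: min=9 at 5
  Swap: [1, 9, 26, 95, 64, 45, 43, 55]

After 2 steps: [1, 9, 26, 95, 64, 45, 43, 55]


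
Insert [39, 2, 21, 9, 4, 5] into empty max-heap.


Insert 39: [39]
Insert 2: [39, 2]
Insert 21: [39, 2, 21]
Insert 9: [39, 9, 21, 2]
Insert 4: [39, 9, 21, 2, 4]
Insert 5: [39, 9, 21, 2, 4, 5]

Final heap: [39, 9, 21, 2, 4, 5]


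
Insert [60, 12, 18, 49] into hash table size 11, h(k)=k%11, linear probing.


Insert 60: h=5 -> slot 5
Insert 12: h=1 -> slot 1
Insert 18: h=7 -> slot 7
Insert 49: h=5, 1 probes -> slot 6

Table: [None, 12, None, None, None, 60, 49, 18, None, None, None]


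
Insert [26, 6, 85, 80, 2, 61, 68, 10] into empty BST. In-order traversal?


Insert 26: root
Insert 6: L from 26
Insert 85: R from 26
Insert 80: R from 26 -> L from 85
Insert 2: L from 26 -> L from 6
Insert 61: R from 26 -> L from 85 -> L from 80
Insert 68: R from 26 -> L from 85 -> L from 80 -> R from 61
Insert 10: L from 26 -> R from 6

In-order: [2, 6, 10, 26, 61, 68, 80, 85]


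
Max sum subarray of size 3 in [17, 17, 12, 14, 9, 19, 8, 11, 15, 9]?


[0:3]: 46
[1:4]: 43
[2:5]: 35
[3:6]: 42
[4:7]: 36
[5:8]: 38
[6:9]: 34
[7:10]: 35

Max: 46 at [0:3]


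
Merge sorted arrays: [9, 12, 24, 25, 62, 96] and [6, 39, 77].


Take 6 from B
Take 9 from A
Take 12 from A
Take 24 from A
Take 25 from A
Take 39 from B
Take 62 from A
Take 77 from B

Merged: [6, 9, 12, 24, 25, 39, 62, 77, 96]


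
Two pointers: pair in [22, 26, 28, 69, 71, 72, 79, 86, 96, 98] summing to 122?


lo=0(22)+hi=9(98)=120
lo=1(26)+hi=9(98)=124
lo=1(26)+hi=8(96)=122

Yes: 26+96=122


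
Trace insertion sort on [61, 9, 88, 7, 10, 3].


Initial: [61, 9, 88, 7, 10, 3]
Insert 9: [9, 61, 88, 7, 10, 3]
Insert 88: [9, 61, 88, 7, 10, 3]
Insert 7: [7, 9, 61, 88, 10, 3]
Insert 10: [7, 9, 10, 61, 88, 3]
Insert 3: [3, 7, 9, 10, 61, 88]

Sorted: [3, 7, 9, 10, 61, 88]


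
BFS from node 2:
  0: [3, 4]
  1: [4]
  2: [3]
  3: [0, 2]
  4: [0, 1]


Visit 2, enqueue [3]
Visit 3, enqueue [0]
Visit 0, enqueue [4]
Visit 4, enqueue [1]
Visit 1, enqueue []

BFS order: [2, 3, 0, 4, 1]


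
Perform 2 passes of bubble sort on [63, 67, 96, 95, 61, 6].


Initial: [63, 67, 96, 95, 61, 6]
Pass 1: [63, 67, 95, 61, 6, 96] (3 swaps)
Pass 2: [63, 67, 61, 6, 95, 96] (2 swaps)

After 2 passes: [63, 67, 61, 6, 95, 96]


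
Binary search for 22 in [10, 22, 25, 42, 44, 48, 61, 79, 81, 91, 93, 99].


Step 1: lo=0, hi=11, mid=5, val=48
Step 2: lo=0, hi=4, mid=2, val=25
Step 3: lo=0, hi=1, mid=0, val=10
Step 4: lo=1, hi=1, mid=1, val=22

Found at index 1


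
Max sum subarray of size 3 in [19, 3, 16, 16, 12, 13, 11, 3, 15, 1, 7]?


[0:3]: 38
[1:4]: 35
[2:5]: 44
[3:6]: 41
[4:7]: 36
[5:8]: 27
[6:9]: 29
[7:10]: 19
[8:11]: 23

Max: 44 at [2:5]


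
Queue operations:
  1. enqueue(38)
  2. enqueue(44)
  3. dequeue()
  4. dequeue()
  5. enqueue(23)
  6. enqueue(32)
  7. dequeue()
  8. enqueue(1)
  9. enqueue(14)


enqueue(38) -> [38]
enqueue(44) -> [38, 44]
dequeue()->38, [44]
dequeue()->44, []
enqueue(23) -> [23]
enqueue(32) -> [23, 32]
dequeue()->23, [32]
enqueue(1) -> [32, 1]
enqueue(14) -> [32, 1, 14]

Final queue: [32, 1, 14]


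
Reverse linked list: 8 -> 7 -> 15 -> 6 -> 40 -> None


Step 1: curr=8, set curr.next=prev(None) | reversed so far: 8
Step 2: curr=7, set curr.next=prev(8) | reversed so far: 7 -> 8
Step 3: curr=15, set curr.next=prev(7) | reversed so far: 15 -> 7 -> 8
Step 4: curr=6, set curr.next=prev(15) | reversed so far: 6 -> 15 -> 7 -> 8
Step 5: curr=40, set curr.next=prev(6) | reversed so far: 40 -> 6 -> 15 -> 7 -> 8

40 -> 6 -> 15 -> 7 -> 8 -> None


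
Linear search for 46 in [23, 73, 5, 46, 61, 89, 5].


i=0: 23!=46
i=1: 73!=46
i=2: 5!=46
i=3: 46==46 found!

Found at 3, 4 comps


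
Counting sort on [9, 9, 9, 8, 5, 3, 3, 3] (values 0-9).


Input: [9, 9, 9, 8, 5, 3, 3, 3]
Counts: [0, 0, 0, 3, 0, 1, 0, 0, 1, 3]

Sorted: [3, 3, 3, 5, 8, 9, 9, 9]


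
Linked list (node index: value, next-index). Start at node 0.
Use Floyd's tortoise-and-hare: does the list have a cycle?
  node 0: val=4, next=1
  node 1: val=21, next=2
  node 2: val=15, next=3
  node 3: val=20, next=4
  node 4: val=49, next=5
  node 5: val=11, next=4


Floyd's tortoise (slow, +1) and hare (fast, +2):
  init: slow=0, fast=0
  step 1: slow=1, fast=2
  step 2: slow=2, fast=4
  step 3: slow=3, fast=4
  step 4: slow=4, fast=4
  slow == fast at node 4: cycle detected

Cycle: yes


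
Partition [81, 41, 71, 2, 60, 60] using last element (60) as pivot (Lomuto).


Pivot: 60
  41 <= 60: swap -> [41, 81, 71, 2, 60, 60]
  2 <= 60: swap -> [41, 2, 71, 81, 60, 60]
  60 <= 60: swap -> [41, 2, 60, 81, 71, 60]
Place pivot at 3: [41, 2, 60, 60, 71, 81]

Partitioned: [41, 2, 60, 60, 71, 81]


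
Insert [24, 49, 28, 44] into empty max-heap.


Insert 24: [24]
Insert 49: [49, 24]
Insert 28: [49, 24, 28]
Insert 44: [49, 44, 28, 24]

Final heap: [49, 44, 28, 24]


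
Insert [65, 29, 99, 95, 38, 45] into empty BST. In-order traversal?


Insert 65: root
Insert 29: L from 65
Insert 99: R from 65
Insert 95: R from 65 -> L from 99
Insert 38: L from 65 -> R from 29
Insert 45: L from 65 -> R from 29 -> R from 38

In-order: [29, 38, 45, 65, 95, 99]


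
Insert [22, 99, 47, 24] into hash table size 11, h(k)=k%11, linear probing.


Insert 22: h=0 -> slot 0
Insert 99: h=0, 1 probes -> slot 1
Insert 47: h=3 -> slot 3
Insert 24: h=2 -> slot 2

Table: [22, 99, 24, 47, None, None, None, None, None, None, None]


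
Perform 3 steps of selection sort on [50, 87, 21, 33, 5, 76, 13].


Initial: [50, 87, 21, 33, 5, 76, 13]
Step 1: min=5 at 4
  Swap: [5, 87, 21, 33, 50, 76, 13]
Step 2: min=13 at 6
  Swap: [5, 13, 21, 33, 50, 76, 87]
Step 3: min=21 at 2
  Swap: [5, 13, 21, 33, 50, 76, 87]

After 3 steps: [5, 13, 21, 33, 50, 76, 87]


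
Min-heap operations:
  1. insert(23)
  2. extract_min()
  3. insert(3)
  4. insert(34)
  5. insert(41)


insert(23) -> [23]
extract_min()->23, []
insert(3) -> [3]
insert(34) -> [3, 34]
insert(41) -> [3, 34, 41]

Final heap: [3, 34, 41]


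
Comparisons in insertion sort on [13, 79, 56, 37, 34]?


Algorithm: insertion sort
Input: [13, 79, 56, 37, 34]
Sorted: [13, 34, 37, 56, 79]

10


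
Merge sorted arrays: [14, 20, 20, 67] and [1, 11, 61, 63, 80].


Take 1 from B
Take 11 from B
Take 14 from A
Take 20 from A
Take 20 from A
Take 61 from B
Take 63 from B
Take 67 from A

Merged: [1, 11, 14, 20, 20, 61, 63, 67, 80]


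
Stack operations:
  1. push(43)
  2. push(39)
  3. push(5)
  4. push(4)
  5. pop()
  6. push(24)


push(43) -> [43]
push(39) -> [43, 39]
push(5) -> [43, 39, 5]
push(4) -> [43, 39, 5, 4]
pop()->4, [43, 39, 5]
push(24) -> [43, 39, 5, 24]

Final stack: [43, 39, 5, 24]


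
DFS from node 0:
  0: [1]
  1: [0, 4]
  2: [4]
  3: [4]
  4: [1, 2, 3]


Visit 0, push [1]
Visit 1, push [4]
Visit 4, push [3, 2]
Visit 2, push []
Visit 3, push []

DFS order: [0, 1, 4, 2, 3]


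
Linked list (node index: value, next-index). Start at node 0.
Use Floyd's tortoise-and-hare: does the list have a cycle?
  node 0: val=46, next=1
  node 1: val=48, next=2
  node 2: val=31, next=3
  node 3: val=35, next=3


Floyd's tortoise (slow, +1) and hare (fast, +2):
  init: slow=0, fast=0
  step 1: slow=1, fast=2
  step 2: slow=2, fast=3
  step 3: slow=3, fast=3
  slow == fast at node 3: cycle detected

Cycle: yes


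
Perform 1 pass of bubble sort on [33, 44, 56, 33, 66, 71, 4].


Initial: [33, 44, 56, 33, 66, 71, 4]
Pass 1: [33, 44, 33, 56, 66, 4, 71] (2 swaps)

After 1 pass: [33, 44, 33, 56, 66, 4, 71]


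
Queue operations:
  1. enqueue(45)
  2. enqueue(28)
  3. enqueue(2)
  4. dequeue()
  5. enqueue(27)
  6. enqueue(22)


enqueue(45) -> [45]
enqueue(28) -> [45, 28]
enqueue(2) -> [45, 28, 2]
dequeue()->45, [28, 2]
enqueue(27) -> [28, 2, 27]
enqueue(22) -> [28, 2, 27, 22]

Final queue: [28, 2, 27, 22]


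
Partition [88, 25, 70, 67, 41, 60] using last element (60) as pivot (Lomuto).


Pivot: 60
  25 <= 60: swap -> [25, 88, 70, 67, 41, 60]
  41 <= 60: swap -> [25, 41, 70, 67, 88, 60]
Place pivot at 2: [25, 41, 60, 67, 88, 70]

Partitioned: [25, 41, 60, 67, 88, 70]


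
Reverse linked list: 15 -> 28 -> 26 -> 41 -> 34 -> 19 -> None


Step 1: curr=15, set curr.next=prev(None) | reversed so far: 15
Step 2: curr=28, set curr.next=prev(15) | reversed so far: 28 -> 15
Step 3: curr=26, set curr.next=prev(28) | reversed so far: 26 -> 28 -> 15
Step 4: curr=41, set curr.next=prev(26) | reversed so far: 41 -> 26 -> 28 -> 15
Step 5: curr=34, set curr.next=prev(41) | reversed so far: 34 -> 41 -> 26 -> 28 -> 15
Step 6: curr=19, set curr.next=prev(34) | reversed so far: 19 -> 34 -> 41 -> 26 -> 28 -> 15

19 -> 34 -> 41 -> 26 -> 28 -> 15 -> None
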